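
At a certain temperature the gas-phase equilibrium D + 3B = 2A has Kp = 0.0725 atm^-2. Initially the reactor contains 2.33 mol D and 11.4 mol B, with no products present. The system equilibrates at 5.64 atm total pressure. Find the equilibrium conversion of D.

X = 0.581

Take 2.33 mol D as basis and let X be its fractional conversion, so ξ = 2.33X.
Species balance: n_D = 2.33 − 2.33X; n_B = 11.4 − 6.99X; n_A = 4.66X.
Total moles n_T = 13.7 − 4.66X.
Mole fractions y_i = n_i/n_T; Kp = p_A^2 / (p_D p_B^3) with p_i = y_i·P.
This yields a degree-4 equation in X; solving on (0,1), X = 0.581.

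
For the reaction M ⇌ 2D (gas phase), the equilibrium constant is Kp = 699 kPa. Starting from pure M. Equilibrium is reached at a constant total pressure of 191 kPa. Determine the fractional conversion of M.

Let X = conversion of M (basis 1 mol M); extent of reaction ξ = X.
Moles: n_M = 1 − X; n_D = 2X.
Summing: n_T = 1 + X.
Mole fractions y_i = n_i/n_T; Kp = p_D^2 / (p_M) with p_i = y_i·P.
This yields a degree-2 equation in X; solving on (0,1), X = 0.691.

X = 0.691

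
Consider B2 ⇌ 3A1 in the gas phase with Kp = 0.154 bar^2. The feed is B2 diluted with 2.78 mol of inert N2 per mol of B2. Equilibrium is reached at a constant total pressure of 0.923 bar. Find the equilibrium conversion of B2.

X = 0.434

Basis: 1 mol B2 initially; let X = conversion of B2. Extent ξ = X.
At extent ξ: n_B2 = 1 − X; n_A1 = 3X; n_I = 2.78 (inert).
n_T = Σnᵢ = 3.78 + 2X.
Mole fractions y_i = n_i/n_T; Kp = p_A1^3 / (p_B2) with p_i = y_i·P.
Setting this equal to 0.154 bar^2 and taking the physical root (0 < X < 1) gives X = 0.434.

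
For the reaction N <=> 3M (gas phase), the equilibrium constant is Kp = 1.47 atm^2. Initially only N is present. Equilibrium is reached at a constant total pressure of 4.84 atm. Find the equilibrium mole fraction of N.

y_N = 0.655

Basis: 1 mol N initially; let X = conversion of N. Extent ξ = X.
Mole table: n_N = 1 − X; n_M = 3X.
Total moles n_T = 1 + 2X.
y_i = n_i/n_T, p_i = y_i·P. Kp = p_M^3 / (p_N).
Setting this equal to 1.47 atm^2 and taking the physical root (0 < X < 1) gives X = 0.149.
Then n_N = 0.851, n_T = 1.3, so y_N = 0.655.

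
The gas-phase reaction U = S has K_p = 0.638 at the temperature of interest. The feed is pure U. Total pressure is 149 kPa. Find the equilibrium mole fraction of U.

Take 1 mol U as basis and let X be its fractional conversion, so ξ = X.
Moles: n_U = 1 − X; n_S = X.
n_T stays at 1 (no change in mole number).
Mole fractions y_i = n_i/n_T; K_p = p_S / (p_U) with p_i = y_i·P.
This yields a degree-1 equation in X; solving on (0,1), X = 0.389.
Then n_U = 0.611, n_T = 1, so y_U = 0.611.

y_U = 0.611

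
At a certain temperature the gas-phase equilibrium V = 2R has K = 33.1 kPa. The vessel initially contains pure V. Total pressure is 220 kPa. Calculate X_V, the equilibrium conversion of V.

X = 0.190

Basis: 1 mol V initially; let X = conversion of V. Extent ξ = X.
Species balance: n_V = 1 − X; n_R = 2X.
Summing: n_T = 1 + X.
Mole fractions y_i = n_i/n_T; K = p_R^2 / (p_V) with p_i = y_i·P.
Setting this equal to 33.1 kPa and taking the physical root (0 < X < 1) gives X = 0.190.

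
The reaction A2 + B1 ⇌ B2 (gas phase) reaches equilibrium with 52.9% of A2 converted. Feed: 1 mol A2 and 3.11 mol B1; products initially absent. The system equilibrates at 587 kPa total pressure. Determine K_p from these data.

Basis: 1 mol A2 initially; let X = conversion of A2. Extent ξ = X.
Mole table: n_A2 = 1 − X; n_B1 = 3.11 − X; n_B2 = X.
Total moles n_T = 4.11 − X.
At X = 0.529: n_A2 = 0.471, n_B1 = 2.58, n_B2 = 0.529, n_T = 3.58.
p_i = (n_i/n_T)·P. K_p = p_B2 / (p_A2 p_B1) = 0.00265 kPa^-1.

K_p = 0.00265 kPa^-1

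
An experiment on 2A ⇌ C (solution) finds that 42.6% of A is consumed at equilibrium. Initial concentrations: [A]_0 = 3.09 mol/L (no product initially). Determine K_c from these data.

Let X = conversion of A.
Concentrations: [A] = 3.09 − 3.09X; [C] = 1.54X.
At X = 0.426: [A] = 1.77, [C] = 0.658.
K_c = [C] / ([A]^2) = 0.209 L/mol.

K_c = 0.209 L/mol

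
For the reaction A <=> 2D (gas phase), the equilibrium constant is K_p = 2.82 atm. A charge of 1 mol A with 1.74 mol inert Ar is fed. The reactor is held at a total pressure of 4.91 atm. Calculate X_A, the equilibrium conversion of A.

X = 0.487

Take 1 mol A as basis and let X be its fractional conversion, so ξ = X.
Species balance: n_A = 1 − X; n_D = 2X; n_I = 1.74 (inert).
n_T = Σnᵢ = 2.74 + X.
y_i = n_i/n_T, p_i = y_i·P. K_p = p_D^2 / (p_A).
Setting this equal to 2.82 atm and taking the physical root (0 < X < 1) gives X = 0.487.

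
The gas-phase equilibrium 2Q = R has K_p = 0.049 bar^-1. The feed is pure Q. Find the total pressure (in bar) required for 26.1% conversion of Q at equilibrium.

Take 1 mol Q as basis and let X be its fractional conversion, so ξ = 0.5X.
At extent ξ: n_Q = 1 − X; n_R = 0.5X.
n_T = Σnᵢ = 1 − 0.5X.
K_p = p_R / (p_Q^2) with p_i = (n_i/n_T)·P.
At X = 0.261: the mole-fraction product g(X) = Π y_i^ν_i = 0.2078. Since K_p = g(X)·P^{-1}, P = (g/K_p)^(1/1) = (0.2078/0.049)^(1/1) = 4.24 bar.

P = 4.24 bar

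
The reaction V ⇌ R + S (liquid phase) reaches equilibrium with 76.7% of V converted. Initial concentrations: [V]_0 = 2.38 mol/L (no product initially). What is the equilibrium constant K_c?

K_c = 6.01 mol/L

Let X = conversion of V.
Concentrations: [V] = 2.38 − 2.38X; [R] = 2.38X; [S] = 2.38X.
At X = 0.767: [V] = 0.555, [R] = 1.83, [S] = 1.83.
K_c = [R] [S] / ([V]) = 6.01 mol/L.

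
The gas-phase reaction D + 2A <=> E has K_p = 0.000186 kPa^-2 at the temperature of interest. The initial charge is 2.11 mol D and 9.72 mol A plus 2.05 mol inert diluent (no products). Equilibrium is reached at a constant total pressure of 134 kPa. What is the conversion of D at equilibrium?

X = 0.575

Let X = conversion of D (basis 2.11 mol D); extent of reaction ξ = 2.11X.
Moles: n_D = 2.11 − 2.11X; n_A = 9.72 − 4.22X; n_E = 2.11X; n_I = 2.05 (inert).
n_T = Σnᵢ = 13.9 − 4.22X.
y_i = n_i/n_T, p_i = y_i·P. K_p = p_E / (p_D p_A^2).
Substituting and setting equal to 0.000186 kPa^-2 gives a polynomial in X; the root in (0,1) is X = 0.575.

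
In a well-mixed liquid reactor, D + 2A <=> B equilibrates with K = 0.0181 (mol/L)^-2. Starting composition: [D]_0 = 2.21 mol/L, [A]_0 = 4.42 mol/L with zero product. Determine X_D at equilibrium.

X = 0.189

Let X = conversion of D; extent ξ = 2.21·X mol/L.
Concentrations: [D] = 2.21 − 2.21X; [A] = 4.42 − 4.42X; [B] = 2.21X.
K = [B] / ([D] [A]^2).
Solving K = 0.0181 for X ∈ (0,1): X = 0.189.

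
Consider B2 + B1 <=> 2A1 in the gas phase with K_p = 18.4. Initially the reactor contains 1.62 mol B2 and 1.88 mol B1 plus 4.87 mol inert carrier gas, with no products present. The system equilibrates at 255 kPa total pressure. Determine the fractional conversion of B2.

Let X = conversion of B2 (basis 1.62 mol B2); extent of reaction ξ = 1.62X.
At extent ξ: n_B2 = 1.62 − 1.62X; n_B1 = 1.88 − 1.62X; n_A1 = 3.24X; n_I = 4.87 (inert).
n_T stays at 8.37 (no change in mole number).
y_i = n_i/n_T, p_i = y_i·P. K_p = p_A1^2 / (p_B2 p_B1).
This yields a degree-2 equation in X; solving on (0,1), X = 0.730.

X = 0.730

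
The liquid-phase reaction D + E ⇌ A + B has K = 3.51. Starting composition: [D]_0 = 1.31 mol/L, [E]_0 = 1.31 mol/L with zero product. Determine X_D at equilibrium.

Let X = conversion of D; extent ξ = 1.31·X mol/L.
Concentrations: [D] = 1.31 − 1.31X; [E] = 1.31 − 1.31X; [A] = 1.31X; [B] = 1.31X.
K = [A] [B] / ([D] [E]).
This equals 3.51 at X = 0.652 (the root in 0 < X < 1).

X = 0.652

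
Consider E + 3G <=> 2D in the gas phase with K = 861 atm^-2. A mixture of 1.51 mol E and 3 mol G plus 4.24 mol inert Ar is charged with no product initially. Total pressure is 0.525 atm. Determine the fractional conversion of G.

Let X = conversion of G (basis 3 mol G); extent of reaction ξ = X.
Moles: n_E = 1.51 − X; n_G = 3 − 3X; n_D = 2X; n_I = 4.24 (inert).
n_T = Σnᵢ = 8.75 − 2X.
y_i = n_i/n_T, p_i = y_i·P. K = p_D^2 / (p_E p_G^3).
Equating to 861 atm^-2 and solving on 0 < X < 1: X = 0.720.

X = 0.720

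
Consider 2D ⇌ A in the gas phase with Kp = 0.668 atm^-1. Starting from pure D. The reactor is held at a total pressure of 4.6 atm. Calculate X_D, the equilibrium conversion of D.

Let X = conversion of D (basis 1 mol D); extent of reaction ξ = 0.5X.
Mole table: n_D = 1 − X; n_A = 0.5X.
Total moles n_T = 1 − 0.5X.
Mole fractions y_i = n_i/n_T; Kp = p_A / (p_D^2) with p_i = y_i·P.
Substituting and setting equal to 0.668 atm^-1 gives a polynomial in X; the root in (0,1) is X = 0.726.

X = 0.726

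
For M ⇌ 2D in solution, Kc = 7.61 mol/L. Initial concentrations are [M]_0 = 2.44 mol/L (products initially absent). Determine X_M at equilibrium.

X = 0.575

Let X = conversion of M; extent ξ = 2.44·X mol/L.
Concentrations: [M] = 2.44 − 2.44X; [D] = 4.88X.
Kc = [D]^2 / ([M]).
Equating to 7.61 mol/L: the physical root is X = 0.575.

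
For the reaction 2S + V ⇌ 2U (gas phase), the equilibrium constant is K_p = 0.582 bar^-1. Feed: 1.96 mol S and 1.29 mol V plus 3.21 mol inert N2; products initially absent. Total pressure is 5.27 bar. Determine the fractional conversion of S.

X = 0.402

Take 1.96 mol S as basis and let X be its fractional conversion, so ξ = 0.98X.
Species balance: n_S = 1.96 − 1.96X; n_V = 1.29 − 0.98X; n_U = 1.96X; n_I = 3.21 (inert).
Summing: n_T = 6.46 − 0.98X.
With p_i = (n_i/n_T)P, K_p = p_U^2 / (p_S^2 p_V).
Setting this equal to 0.582 bar^-1 and taking the physical root (0 < X < 1) gives X = 0.402.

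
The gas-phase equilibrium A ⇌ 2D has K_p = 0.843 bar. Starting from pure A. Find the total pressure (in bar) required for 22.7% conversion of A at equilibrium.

Basis: 1 mol A initially; let X = conversion of A. Extent ξ = X.
Moles: n_A = 1 − X; n_D = 2X.
Summing: n_T = 1 + X.
K_p = p_D^2 / (p_A) with p_i = (n_i/n_T)·P.
At X = 0.227: the mole-fraction product g(X) = Π y_i^ν_i = 0.2173. Since K_p = g(X)·P^{1}, P = (K_p/g)^(1/1) = (0.843/0.2173)^(1/1) = 3.88 bar.

P = 3.88 bar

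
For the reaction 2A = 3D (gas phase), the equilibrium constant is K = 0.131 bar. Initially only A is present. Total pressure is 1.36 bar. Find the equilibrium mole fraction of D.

y_D = 0.346

Basis: 1 mol A initially; let X = conversion of A. Extent ξ = 0.5X.
Mole table: n_A = 1 − X; n_D = 1.5X.
n_T = Σnᵢ = 1 + 0.5X.
Mole fractions y_i = n_i/n_T; K = p_D^3 / (p_A^2) with p_i = y_i·P.
Equating to 0.131 bar and solving on 0 < X < 1: X = 0.260.
Then n_D = 0.391, n_T = 1.13, so y_D = 0.346.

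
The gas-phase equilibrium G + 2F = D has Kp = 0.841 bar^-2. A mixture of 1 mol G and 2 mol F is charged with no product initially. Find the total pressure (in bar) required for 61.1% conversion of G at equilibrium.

Take 1 mol G as basis and let X be its fractional conversion, so ξ = X.
Species balance: n_G = 1 − X; n_F = 2 − 2X; n_D = X.
Total moles n_T = 3 − 2X.
Kp = p_D / (p_G p_F^2) with p_i = (n_i/n_T)·P.
At X = 0.611: the mole-fraction product g(X) = Π y_i^ν_i = 8.203. Since Kp = g(X)·P^{-2}, P = (g/Kp)^(1/2) = (8.203/0.841)^(1/2) = 3.12 bar.

P = 3.12 bar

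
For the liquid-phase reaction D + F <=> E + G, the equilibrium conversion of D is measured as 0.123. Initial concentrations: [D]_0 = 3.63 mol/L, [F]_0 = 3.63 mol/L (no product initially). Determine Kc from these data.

Kc = 0.0197

Let X = conversion of D.
Concentrations: [D] = 3.63 − 3.63X; [F] = 3.63 − 3.63X; [E] = 3.63X; [G] = 3.63X.
At X = 0.123: [D] = 3.18, [F] = 3.18, [E] = 0.446, [G] = 0.446.
Kc = [E] [G] / ([D] [F]) = 0.0197.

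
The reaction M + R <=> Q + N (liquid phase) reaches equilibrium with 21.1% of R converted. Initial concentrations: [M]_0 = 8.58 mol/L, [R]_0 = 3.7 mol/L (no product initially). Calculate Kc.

Kc = 0.0268

Let X = conversion of R.
Concentrations: [M] = 8.58 − 3.7X; [R] = 3.7 − 3.7X; [Q] = 3.7X; [N] = 3.7X.
At X = 0.211: [M] = 7.8, [R] = 2.92, [Q] = 0.781, [N] = 0.781.
Kc = [Q] [N] / ([M] [R]) = 0.0268.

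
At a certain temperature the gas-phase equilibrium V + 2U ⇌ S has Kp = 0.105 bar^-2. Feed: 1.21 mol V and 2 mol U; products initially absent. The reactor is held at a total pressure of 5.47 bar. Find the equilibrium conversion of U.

Let X = conversion of U (basis 2 mol U); extent of reaction ξ = X.
Moles: n_V = 1.21 − X; n_U = 2 − 2X; n_S = X.
Total moles n_T = 3.21 − 2X.
y_i = n_i/n_T, p_i = y_i·P. Kp = p_S / (p_V p_U^2).
This yields a degree-3 equation in X; solving on (0,1), X = 0.484.

X = 0.484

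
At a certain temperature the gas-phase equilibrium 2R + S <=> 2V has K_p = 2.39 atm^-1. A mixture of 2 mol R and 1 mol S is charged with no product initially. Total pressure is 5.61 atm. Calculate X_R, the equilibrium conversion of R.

X = 0.599

Basis: 2 mol R initially; let X = conversion of R. Extent ξ = X.
Species balance: n_R = 2 − 2X; n_S = 1 − X; n_V = 2X.
n_T = Σnᵢ = 3 − X.
y_i = n_i/n_T, p_i = y_i·P. K_p = p_V^2 / (p_R^2 p_S).
Equating to 2.39 atm^-1 and solving on 0 < X < 1: X = 0.599.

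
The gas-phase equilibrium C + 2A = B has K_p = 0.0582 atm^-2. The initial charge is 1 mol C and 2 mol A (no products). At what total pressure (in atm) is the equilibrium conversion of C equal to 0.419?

P = 6.55 atm

Let X = conversion of C (basis 1 mol C); extent of reaction ξ = X.
Species balance: n_C = 1 − X; n_A = 2 − 2X; n_B = X.
n_T = Σnᵢ = 3 − 2X.
K_p = p_B / (p_C p_A^2) with p_i = (n_i/n_T)·P.
At X = 0.419: the mole-fraction product g(X) = Π y_i^ν_i = 2.497. Since K_p = g(X)·P^{-2}, P = (g/K_p)^(1/2) = (2.497/0.0582)^(1/2) = 6.55 atm.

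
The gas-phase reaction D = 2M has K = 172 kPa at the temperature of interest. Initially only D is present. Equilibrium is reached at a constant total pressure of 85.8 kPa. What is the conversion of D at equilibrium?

X = 0.578

Basis: 1 mol D initially; let X = conversion of D. Extent ξ = X.
Moles: n_D = 1 − X; n_M = 2X.
Total moles n_T = 1 + X.
Mole fractions y_i = n_i/n_T; K = p_M^2 / (p_D) with p_i = y_i·P.
Substituting and setting equal to 172 kPa gives a polynomial in X; the root in (0,1) is X = 0.578.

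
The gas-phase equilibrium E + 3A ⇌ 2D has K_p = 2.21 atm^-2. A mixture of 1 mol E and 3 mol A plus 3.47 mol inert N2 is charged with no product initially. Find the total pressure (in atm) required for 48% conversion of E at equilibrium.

Let X = conversion of E (basis 1 mol E); extent of reaction ξ = X.
At extent ξ: n_E = 1 − X; n_A = 3 − 3X; n_D = 2X; n_I = 3.47 (inert).
Total moles n_T = 7.47 − 2X.
K_p = p_D^2 / (p_E p_A^3) with p_i = (n_i/n_T)·P.
At X = 0.48: the mole-fraction product g(X) = Π y_i^ν_i = 19.78. Since K_p = g(X)·P^{-2}, P = (g/K_p)^(1/2) = (19.78/2.21)^(1/2) = 2.99 atm.

P = 2.99 atm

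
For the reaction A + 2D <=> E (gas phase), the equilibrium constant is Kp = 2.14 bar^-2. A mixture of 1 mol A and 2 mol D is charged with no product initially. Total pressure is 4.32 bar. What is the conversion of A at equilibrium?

Basis: 1 mol A initially; let X = conversion of A. Extent ξ = X.
At extent ξ: n_A = 1 − X; n_D = 2 − 2X; n_E = X.
n_T = Σnᵢ = 3 − 2X.
y_i = n_i/n_T, p_i = y_i·P. Kp = p_E / (p_A p_D^2).
Equating to 2.14 bar^-2 and solving on 0 < X < 1: X = 0.784.

X = 0.784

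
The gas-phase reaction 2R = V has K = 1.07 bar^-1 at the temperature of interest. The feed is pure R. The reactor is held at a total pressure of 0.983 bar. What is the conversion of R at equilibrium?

X = 0.562

Take 1 mol R as basis and let X be its fractional conversion, so ξ = 0.5X.
At extent ξ: n_R = 1 − X; n_V = 0.5X.
n_T = Σnᵢ = 1 − 0.5X.
Mole fractions y_i = n_i/n_T; K = p_V / (p_R^2) with p_i = y_i·P.
Substituting and setting equal to 1.07 bar^-1 gives a polynomial in X; the root in (0,1) is X = 0.562.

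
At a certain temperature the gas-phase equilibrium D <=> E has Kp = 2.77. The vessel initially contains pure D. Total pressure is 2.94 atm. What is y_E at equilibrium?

y_E = 0.735

Basis: 1 mol D initially; let X = conversion of D. Extent ξ = X.
Moles: n_D = 1 − X; n_E = X.
n_T stays at 1 (no change in mole number).
y_i = n_i/n_T, p_i = y_i·P. Kp = p_E / (p_D).
This yields a degree-1 equation in X; solving on (0,1), X = 0.735.
Then n_E = 0.735, n_T = 1, so y_E = 0.735.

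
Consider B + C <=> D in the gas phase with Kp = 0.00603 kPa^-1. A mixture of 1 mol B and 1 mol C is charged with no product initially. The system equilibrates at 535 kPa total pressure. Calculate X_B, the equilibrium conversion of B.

X = 0.514

Let X = conversion of B (basis 1 mol B); extent of reaction ξ = X.
Mole table: n_B = 1 − X; n_C = 1 − X; n_D = X.
Summing: n_T = 2 − X.
Mole fractions y_i = n_i/n_T; Kp = p_D / (p_B p_C) with p_i = y_i·P.
Substituting and setting equal to 0.00603 kPa^-1 gives a polynomial in X; the root in (0,1) is X = 0.514.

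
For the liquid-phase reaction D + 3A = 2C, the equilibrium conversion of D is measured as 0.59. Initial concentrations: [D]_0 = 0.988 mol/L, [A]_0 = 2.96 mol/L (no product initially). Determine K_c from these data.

Let X = conversion of D.
Concentrations: [D] = 0.988 − 0.988X; [A] = 2.96 − 2.96X; [C] = 1.98X.
At X = 0.59: [D] = 0.405, [A] = 1.21, [C] = 1.17.
K_c = [C]^2 / ([D] [A]^3) = 1.89 (mol/L)^-2.

K_c = 1.89 (mol/L)^-2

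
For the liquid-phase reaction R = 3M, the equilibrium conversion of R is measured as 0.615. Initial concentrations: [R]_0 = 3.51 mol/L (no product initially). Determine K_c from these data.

K_c = 201 (mol/L)^2

Let X = conversion of R.
Concentrations: [R] = 3.51 − 3.51X; [M] = 10.5X.
At X = 0.615: [R] = 1.35, [M] = 6.48.
K_c = [M]^3 / ([R]) = 201 (mol/L)^2.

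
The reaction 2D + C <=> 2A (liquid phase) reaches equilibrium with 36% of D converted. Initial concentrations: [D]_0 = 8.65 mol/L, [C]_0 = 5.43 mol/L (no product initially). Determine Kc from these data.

Kc = 0.0817 L/mol

Let X = conversion of D.
Concentrations: [D] = 8.65 − 8.65X; [C] = 5.43 − 4.33X; [A] = 8.65X.
At X = 0.36: [D] = 5.54, [C] = 3.87, [A] = 3.11.
Kc = [A]^2 / ([D]^2 [C]) = 0.0817 L/mol.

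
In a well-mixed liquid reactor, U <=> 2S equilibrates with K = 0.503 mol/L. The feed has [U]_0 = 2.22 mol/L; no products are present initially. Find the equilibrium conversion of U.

Let X = conversion of U; extent ξ = 2.22·X mol/L.
Concentrations: [U] = 2.22 − 2.22X; [S] = 4.44X.
K = [S]^2 / ([U]).
This equals 0.503 at X = 0.211 (the root in 0 < X < 1).

X = 0.211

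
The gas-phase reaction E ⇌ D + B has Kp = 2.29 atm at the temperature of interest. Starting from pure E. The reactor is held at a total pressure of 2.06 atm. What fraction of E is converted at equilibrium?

Take 1 mol E as basis and let X be its fractional conversion, so ξ = X.
At extent ξ: n_E = 1 − X; n_D = X; n_B = X.
Total moles n_T = 1 + X.
With p_i = (n_i/n_T)P, Kp = p_D p_B / (p_E).
Setting this equal to 2.29 atm and taking the physical root (0 < X < 1) gives X = 0.726.

X = 0.726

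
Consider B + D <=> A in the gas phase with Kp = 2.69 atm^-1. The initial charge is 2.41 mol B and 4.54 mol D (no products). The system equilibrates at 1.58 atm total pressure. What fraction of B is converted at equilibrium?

X = 0.698

Let X = conversion of B (basis 2.41 mol B); extent of reaction ξ = 2.41X.
Mole table: n_B = 2.41 − 2.41X; n_D = 4.54 − 2.41X; n_A = 2.41X.
Total moles n_T = 6.95 − 2.41X.
Mole fractions y_i = n_i/n_T; Kp = p_A / (p_B p_D) with p_i = y_i·P.
This yields a degree-2 equation in X; solving on (0,1), X = 0.698.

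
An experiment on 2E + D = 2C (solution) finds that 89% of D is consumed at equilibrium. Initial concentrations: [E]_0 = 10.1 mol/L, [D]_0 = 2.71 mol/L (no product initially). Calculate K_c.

Let X = conversion of D.
Concentrations: [E] = 10.1 − 5.42X; [D] = 2.71 − 2.71X; [C] = 5.42X.
At X = 0.89: [E] = 5.28, [D] = 0.298, [C] = 4.82.
K_c = [C]^2 / ([E]^2 [D]) = 2.8 L/mol.

K_c = 2.8 L/mol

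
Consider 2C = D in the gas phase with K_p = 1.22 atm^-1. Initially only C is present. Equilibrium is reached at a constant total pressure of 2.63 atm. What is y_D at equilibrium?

Basis: 1 mol C initially; let X = conversion of C. Extent ξ = 0.5X.
Species balance: n_C = 1 − X; n_D = 0.5X.
n_T = Σnᵢ = 1 − 0.5X.
Mole fractions y_i = n_i/n_T; K_p = p_D / (p_C^2) with p_i = y_i·P.
Setting this equal to 1.22 atm^-1 and taking the physical root (0 < X < 1) gives X = 0.731.
Then n_D = 0.366, n_T = 0.634, so y_D = 0.576.

y_D = 0.576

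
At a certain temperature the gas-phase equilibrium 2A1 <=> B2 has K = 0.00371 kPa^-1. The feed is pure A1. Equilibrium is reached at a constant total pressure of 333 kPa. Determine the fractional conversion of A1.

Take 1 mol A1 as basis and let X be its fractional conversion, so ξ = 0.5X.
Moles: n_A1 = 1 − X; n_B2 = 0.5X.
Summing: n_T = 1 − 0.5X.
With p_i = (n_i/n_T)P, K = p_B2 / (p_A1^2).
Substituting and setting equal to 0.00371 kPa^-1 gives a polynomial in X; the root in (0,1) is X = 0.590.

X = 0.590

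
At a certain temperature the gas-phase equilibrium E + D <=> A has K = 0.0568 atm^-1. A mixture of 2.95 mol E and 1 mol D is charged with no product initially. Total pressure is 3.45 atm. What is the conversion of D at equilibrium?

Take 1 mol D as basis and let X be its fractional conversion, so ξ = X.
Species balance: n_E = 2.95 − X; n_D = 1 − X; n_A = X.
Summing: n_T = 3.95 − X.
With p_i = (n_i/n_T)P, K = p_A / (p_E p_D).
Equating to 0.0568 atm^-1 and solving on 0 < X < 1: X = 0.126.

X = 0.126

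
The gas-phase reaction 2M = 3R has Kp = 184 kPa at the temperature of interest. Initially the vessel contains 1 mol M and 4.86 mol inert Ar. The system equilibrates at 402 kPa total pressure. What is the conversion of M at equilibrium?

Take 1 mol M as basis and let X be its fractional conversion, so ξ = 0.5X.
Moles: n_M = 1 − X; n_R = 1.5X; n_I = 4.86 (inert).
n_T = Σnᵢ = 5.86 + 0.5X.
With p_i = (n_i/n_T)P, Kp = p_R^3 / (p_M^2).
Substituting and setting equal to 184 kPa gives a polynomial in X; the root in (0,1) is X = 0.551.

X = 0.551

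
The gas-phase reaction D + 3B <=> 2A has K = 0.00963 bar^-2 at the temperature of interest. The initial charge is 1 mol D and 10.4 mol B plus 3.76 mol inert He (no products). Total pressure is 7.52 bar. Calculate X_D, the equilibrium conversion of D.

X = 0.494

Take 1 mol D as basis and let X be its fractional conversion, so ξ = X.
Species balance: n_D = 1 − X; n_B = 10.4 − 3X; n_A = 2X; n_I = 3.76 (inert).
Total moles n_T = 15.2 − 2X.
With p_i = (n_i/n_T)P, K = p_A^2 / (p_D p_B^3).
This yields a degree-4 equation in X; solving on (0,1), X = 0.494.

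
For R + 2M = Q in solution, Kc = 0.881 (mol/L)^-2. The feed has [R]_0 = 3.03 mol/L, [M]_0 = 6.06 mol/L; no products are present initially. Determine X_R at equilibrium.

Let X = conversion of R; extent ξ = 3.03·X mol/L.
Concentrations: [R] = 3.03 − 3.03X; [M] = 6.06 − 6.06X; [Q] = 3.03X.
Kc = [Q] / ([R] [M]^2).
Setting equal to 0.881 and solving for X on (0,1) gives X = 0.719.

X = 0.719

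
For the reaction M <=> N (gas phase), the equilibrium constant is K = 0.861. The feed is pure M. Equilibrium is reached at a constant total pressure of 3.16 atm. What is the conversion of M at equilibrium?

Take 1 mol M as basis and let X be its fractional conversion, so ξ = X.
At extent ξ: n_M = 1 − X; n_N = X.
Total moles n_T = 1 (Δν = 0, constant).
With p_i = (n_i/n_T)P, K = p_N / (p_M).
Equating to 0.861 and solving on 0 < X < 1: X = 0.463.

X = 0.463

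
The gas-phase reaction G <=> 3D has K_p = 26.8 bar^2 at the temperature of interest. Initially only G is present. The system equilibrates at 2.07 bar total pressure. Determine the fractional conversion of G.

Take 1 mol G as basis and let X be its fractional conversion, so ξ = X.
At extent ξ: n_G = 1 − X; n_D = 3X.
n_T = Σnᵢ = 1 + 2X.
With p_i = (n_i/n_T)P, K_p = p_D^3 / (p_G).
Equating to 26.8 bar^2 and solving on 0 < X < 1: X = 0.726.

X = 0.726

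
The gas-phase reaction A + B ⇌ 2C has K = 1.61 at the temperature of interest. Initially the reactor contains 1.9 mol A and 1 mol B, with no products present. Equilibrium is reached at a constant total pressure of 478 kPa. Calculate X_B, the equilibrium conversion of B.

X = 0.518

Let X = conversion of B (basis 1 mol B); extent of reaction ξ = X.
Species balance: n_A = 1.9 − X; n_B = 1 − X; n_C = 2X.
Total moles n_T = 2.9 (Δν = 0, constant).
y_i = n_i/n_T, p_i = y_i·P. K = p_C^2 / (p_A p_B).
This yields a degree-2 equation in X; solving on (0,1), X = 0.518.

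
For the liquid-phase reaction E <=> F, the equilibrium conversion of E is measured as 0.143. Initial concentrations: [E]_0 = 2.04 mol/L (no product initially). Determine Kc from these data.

Let X = conversion of E.
Concentrations: [E] = 2.04 − 2.04X; [F] = 2.04X.
At X = 0.143: [E] = 1.75, [F] = 0.292.
Kc = [F] / ([E]) = 0.167.

Kc = 0.167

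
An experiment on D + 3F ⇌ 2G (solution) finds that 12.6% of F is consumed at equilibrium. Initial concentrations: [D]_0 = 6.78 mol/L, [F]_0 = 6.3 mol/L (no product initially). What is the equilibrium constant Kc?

Kc = 0.000257 (mol/L)^-2

Let X = conversion of F.
Concentrations: [D] = 6.78 − 2.1X; [F] = 6.3 − 6.3X; [G] = 4.2X.
At X = 0.126: [D] = 6.52, [F] = 5.51, [G] = 0.529.
Kc = [G]^2 / ([D] [F]^3) = 0.000257 (mol/L)^-2.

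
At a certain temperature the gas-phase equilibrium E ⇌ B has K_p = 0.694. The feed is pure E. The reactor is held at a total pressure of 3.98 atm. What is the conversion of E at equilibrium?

Let X = conversion of E (basis 1 mol E); extent of reaction ξ = X.
Mole table: n_E = 1 − X; n_B = X.
n_T stays at 1 (no change in mole number).
With p_i = (n_i/n_T)P, K_p = p_B / (p_E).
This yields a degree-1 equation in X; solving on (0,1), X = 0.410.

X = 0.410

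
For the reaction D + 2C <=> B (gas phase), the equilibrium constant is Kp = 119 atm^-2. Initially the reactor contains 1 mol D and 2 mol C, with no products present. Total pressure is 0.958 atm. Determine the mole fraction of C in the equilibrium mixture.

Basis: 1 mol D initially; let X = conversion of D. Extent ξ = X.
At extent ξ: n_D = 1 − X; n_C = 2 − 2X; n_B = X.
Total moles n_T = 3 − 2X.
With p_i = (n_i/n_T)P, Kp = p_B / (p_D p_C^2).
Substituting and setting equal to 119 atm^-2 gives a polynomial in X; the root in (0,1) is X = 0.851.
Then n_C = 0.297, n_T = 1.3, so y_C = 0.229.

y_C = 0.229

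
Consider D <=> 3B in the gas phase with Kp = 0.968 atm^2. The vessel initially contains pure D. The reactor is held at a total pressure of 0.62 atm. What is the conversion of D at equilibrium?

Basis: 1 mol D initially; let X = conversion of D. Extent ξ = X.
Species balance: n_D = 1 − X; n_B = 3X.
n_T = Σnᵢ = 1 + 2X.
With p_i = (n_i/n_T)P, Kp = p_B^3 / (p_D).
Substituting and setting equal to 0.968 atm^2 gives a polynomial in X; the root in (0,1) is X = 0.569.

X = 0.569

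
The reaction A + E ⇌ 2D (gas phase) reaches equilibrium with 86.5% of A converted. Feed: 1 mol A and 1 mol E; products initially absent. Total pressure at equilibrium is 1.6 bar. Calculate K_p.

Let X = conversion of A (basis 1 mol A); extent of reaction ξ = X.
At extent ξ: n_A = 1 − X; n_E = 1 − X; n_D = 2X.
Since Δν = 0, n_T = 2 throughout.
At X = 0.865: n_A = 0.135, n_E = 0.135, n_D = 1.73, n_T = 2.
p_i = (n_i/n_T)·P. K_p = p_D^2 / (p_A p_E) = 164.

K_p = 164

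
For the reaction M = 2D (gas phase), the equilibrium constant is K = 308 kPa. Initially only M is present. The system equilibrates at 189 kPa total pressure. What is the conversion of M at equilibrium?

X = 0.538

Let X = conversion of M (basis 1 mol M); extent of reaction ξ = X.
Species balance: n_M = 1 − X; n_D = 2X.
Summing: n_T = 1 + X.
Mole fractions y_i = n_i/n_T; K = p_D^2 / (p_M) with p_i = y_i·P.
Equating to 308 kPa and solving on 0 < X < 1: X = 0.538.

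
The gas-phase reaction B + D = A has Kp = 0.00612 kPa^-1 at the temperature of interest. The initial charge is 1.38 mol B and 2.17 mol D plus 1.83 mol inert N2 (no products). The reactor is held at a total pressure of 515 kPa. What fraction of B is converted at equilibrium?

X = 0.499

Basis: 1.38 mol B initially; let X = conversion of B. Extent ξ = 1.38X.
Moles: n_B = 1.38 − 1.38X; n_D = 2.17 − 1.38X; n_A = 1.38X; n_I = 1.83 (inert).
Total moles n_T = 5.38 − 1.38X.
y_i = n_i/n_T, p_i = y_i·P. Kp = p_A / (p_B p_D).
Substituting and setting equal to 0.00612 kPa^-1 gives a polynomial in X; the root in (0,1) is X = 0.499.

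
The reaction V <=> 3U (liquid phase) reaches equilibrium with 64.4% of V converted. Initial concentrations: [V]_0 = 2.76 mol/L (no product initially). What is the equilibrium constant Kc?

Let X = conversion of V.
Concentrations: [V] = 2.76 − 2.76X; [U] = 8.28X.
At X = 0.644: [V] = 0.983, [U] = 5.33.
Kc = [U]^3 / ([V]) = 154 (mol/L)^2.

Kc = 154 (mol/L)^2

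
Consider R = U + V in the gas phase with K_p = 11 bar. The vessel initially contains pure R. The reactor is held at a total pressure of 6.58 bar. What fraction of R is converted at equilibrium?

Take 1 mol R as basis and let X be its fractional conversion, so ξ = X.
Species balance: n_R = 1 − X; n_U = X; n_V = X.
n_T = Σnᵢ = 1 + X.
Mole fractions y_i = n_i/n_T; K_p = p_U p_V / (p_R) with p_i = y_i·P.
This yields a degree-2 equation in X; solving on (0,1), X = 0.791.

X = 0.791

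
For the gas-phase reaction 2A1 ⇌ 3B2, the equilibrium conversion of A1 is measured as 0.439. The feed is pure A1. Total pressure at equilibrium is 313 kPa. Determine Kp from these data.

Let X = conversion of A1 (basis 1 mol A1); extent of reaction ξ = 0.5X.
At extent ξ: n_A1 = 1 − X; n_B2 = 1.5X.
Total moles n_T = 1 + 0.5X.
At X = 0.439: n_A1 = 0.561, n_B2 = 0.658, n_T = 1.22.
p_i = (n_i/n_T)·P. Kp = p_B2^3 / (p_A1^2) = 233 kPa.

Kp = 233 kPa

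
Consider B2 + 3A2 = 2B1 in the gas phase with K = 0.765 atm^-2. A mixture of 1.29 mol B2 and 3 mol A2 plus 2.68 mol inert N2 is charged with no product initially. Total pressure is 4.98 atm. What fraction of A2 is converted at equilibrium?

X = 0.533

Take 3 mol A2 as basis and let X be its fractional conversion, so ξ = X.
At extent ξ: n_B2 = 1.29 − X; n_A2 = 3 − 3X; n_B1 = 2X; n_I = 2.68 (inert).
n_T = Σnᵢ = 6.97 − 2X.
With p_i = (n_i/n_T)P, K = p_B1^2 / (p_B2 p_A2^3).
Substituting and setting equal to 0.765 atm^-2 gives a polynomial in X; the root in (0,1) is X = 0.533.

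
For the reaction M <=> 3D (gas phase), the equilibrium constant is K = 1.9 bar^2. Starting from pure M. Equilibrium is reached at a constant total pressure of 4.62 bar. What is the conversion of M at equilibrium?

Basis: 1 mol M initially; let X = conversion of M. Extent ξ = X.
At extent ξ: n_M = 1 − X; n_D = 3X.
Summing: n_T = 1 + 2X.
Mole fractions y_i = n_i/n_T; K = p_D^3 / (p_M) with p_i = y_i·P.
Setting this equal to 1.9 bar^2 and taking the physical root (0 < X < 1) gives X = 0.170.

X = 0.170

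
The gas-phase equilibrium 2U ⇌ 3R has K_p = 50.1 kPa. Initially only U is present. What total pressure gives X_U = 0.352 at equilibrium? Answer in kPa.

Take 1 mol U as basis and let X be its fractional conversion, so ξ = 0.5X.
At extent ξ: n_U = 1 − X; n_R = 1.5X.
Total moles n_T = 1 + 0.5X.
K_p = p_R^3 / (p_U^2) with p_i = (n_i/n_T)·P.
At X = 0.352: the mole-fraction product g(X) = Π y_i^ν_i = 0.2981. Since K_p = g(X)·P^{1}, P = (K_p/g)^(1/1) = (50.1/0.2981)^(1/1) = 168 kPa.

P = 168 kPa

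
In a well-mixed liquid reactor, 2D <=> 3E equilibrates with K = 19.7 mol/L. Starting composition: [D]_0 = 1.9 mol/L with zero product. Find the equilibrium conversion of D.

Let X = conversion of D; extent ξ = 1.9X/2 mol/L.
Concentrations: [D] = 1.9 − 1.9X; [E] = 2.85X.
K = [E]^3 / ([D]^2).
This equals 19.7 at X = 0.680 (the root in 0 < X < 1).

X = 0.680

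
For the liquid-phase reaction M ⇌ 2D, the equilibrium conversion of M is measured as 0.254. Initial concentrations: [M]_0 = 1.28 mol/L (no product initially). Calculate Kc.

Let X = conversion of M.
Concentrations: [M] = 1.28 − 1.28X; [D] = 2.56X.
At X = 0.254: [M] = 0.955, [D] = 0.65.
Kc = [D]^2 / ([M]) = 0.443 mol/L.

Kc = 0.443 mol/L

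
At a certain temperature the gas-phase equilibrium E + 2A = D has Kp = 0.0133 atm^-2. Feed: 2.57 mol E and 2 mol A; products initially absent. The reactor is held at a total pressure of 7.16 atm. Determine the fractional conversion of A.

Take 2 mol A as basis and let X be its fractional conversion, so ξ = X.
Mole table: n_E = 2.57 − X; n_A = 2 − 2X; n_D = X.
Total moles n_T = 4.57 − 2X.
y_i = n_i/n_T, p_i = y_i·P. Kp = p_D / (p_E p_A^2).
This yields a degree-3 equation in X; solving on (0,1), X = 0.226.

X = 0.226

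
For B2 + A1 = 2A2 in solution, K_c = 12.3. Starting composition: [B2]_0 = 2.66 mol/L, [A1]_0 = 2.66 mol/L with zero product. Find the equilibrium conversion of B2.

X = 0.637

Let X = conversion of B2; extent ξ = 2.66·X mol/L.
Concentrations: [B2] = 2.66 − 2.66X; [A1] = 2.66 − 2.66X; [A2] = 5.32X.
K_c = [A2]^2 / ([B2] [A1]).
Solving K_c = 12.3 for X ∈ (0,1): X = 0.637.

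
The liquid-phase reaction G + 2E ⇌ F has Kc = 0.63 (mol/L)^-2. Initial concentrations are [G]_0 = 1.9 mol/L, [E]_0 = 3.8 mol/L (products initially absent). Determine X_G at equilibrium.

Let X = conversion of G; extent ξ = 1.9·X mol/L.
Concentrations: [G] = 1.9 − 1.9X; [E] = 3.8 − 3.8X; [F] = 1.9X.
Kc = [F] / ([G] [E]^2).
This equals 0.63 at X = 0.597 (the root in 0 < X < 1).

X = 0.597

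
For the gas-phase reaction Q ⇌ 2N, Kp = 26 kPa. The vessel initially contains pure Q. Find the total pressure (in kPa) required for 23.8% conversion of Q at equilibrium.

P = 108 kPa

Take 1 mol Q as basis and let X be its fractional conversion, so ξ = X.
Mole table: n_Q = 1 − X; n_N = 2X.
Total moles n_T = 1 + X.
Kp = p_N^2 / (p_Q) with p_i = (n_i/n_T)·P.
At X = 0.238: the mole-fraction product g(X) = Π y_i^ν_i = 0.2402. Since Kp = g(X)·P^{1}, P = (Kp/g)^(1/1) = (26/0.2402)^(1/1) = 108 kPa.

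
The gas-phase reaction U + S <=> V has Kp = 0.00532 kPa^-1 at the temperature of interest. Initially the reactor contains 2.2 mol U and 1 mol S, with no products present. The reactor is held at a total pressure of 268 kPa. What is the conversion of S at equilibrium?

X = 0.474

Let X = conversion of S (basis 1 mol S); extent of reaction ξ = X.
Moles: n_U = 2.2 − X; n_S = 1 − X; n_V = X.
Total moles n_T = 3.2 − X.
With p_i = (n_i/n_T)P, Kp = p_V / (p_U p_S).
Substituting and setting equal to 0.00532 kPa^-1 gives a polynomial in X; the root in (0,1) is X = 0.474.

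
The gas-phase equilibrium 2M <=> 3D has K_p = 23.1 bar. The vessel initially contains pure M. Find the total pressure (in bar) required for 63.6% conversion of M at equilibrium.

Basis: 1 mol M initially; let X = conversion of M. Extent ξ = 0.5X.
Mole table: n_M = 1 − X; n_D = 1.5X.
n_T = Σnᵢ = 1 + 0.5X.
K_p = p_D^3 / (p_M^2) with p_i = (n_i/n_T)·P.
At X = 0.636: the mole-fraction product g(X) = Π y_i^ν_i = 4.972. Since K_p = g(X)·P^{1}, P = (K_p/g)^(1/1) = (23.1/4.972)^(1/1) = 4.65 bar.

P = 4.65 bar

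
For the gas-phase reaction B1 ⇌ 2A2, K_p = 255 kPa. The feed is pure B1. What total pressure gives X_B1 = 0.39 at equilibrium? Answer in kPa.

Basis: 1 mol B1 initially; let X = conversion of B1. Extent ξ = X.
Mole table: n_B1 = 1 − X; n_A2 = 2X.
Total moles n_T = 1 + X.
K_p = p_A2^2 / (p_B1) with p_i = (n_i/n_T)·P.
At X = 0.39: the mole-fraction product g(X) = Π y_i^ν_i = 0.7175. Since K_p = g(X)·P^{1}, P = (K_p/g)^(1/1) = (255/0.7175)^(1/1) = 355 kPa.

P = 355 kPa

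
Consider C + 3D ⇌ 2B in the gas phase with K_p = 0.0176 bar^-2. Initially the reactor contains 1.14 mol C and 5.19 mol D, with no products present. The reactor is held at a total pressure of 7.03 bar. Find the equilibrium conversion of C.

Let X = conversion of C (basis 1.14 mol C); extent of reaction ξ = 1.14X.
Mole table: n_C = 1.14 − 1.14X; n_D = 5.19 − 3.42X; n_B = 2.28X.
Total moles n_T = 6.33 − 2.28X.
With p_i = (n_i/n_T)P, K_p = p_B^2 / (p_C p_D^3).
Equating to 0.0176 bar^-2 and solving on 0 < X < 1: X = 0.437.

X = 0.437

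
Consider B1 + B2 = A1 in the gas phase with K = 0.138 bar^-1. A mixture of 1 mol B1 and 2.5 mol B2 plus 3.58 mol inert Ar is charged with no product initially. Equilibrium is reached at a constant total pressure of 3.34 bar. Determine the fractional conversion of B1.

X = 0.136

Let X = conversion of B1 (basis 1 mol B1); extent of reaction ξ = X.
Mole table: n_B1 = 1 − X; n_B2 = 2.5 − X; n_A1 = X; n_I = 3.58 (inert).
n_T = Σnᵢ = 7.08 − X.
y_i = n_i/n_T, p_i = y_i·P. K = p_A1 / (p_B1 p_B2).
Equating to 0.138 bar^-1 and solving on 0 < X < 1: X = 0.136.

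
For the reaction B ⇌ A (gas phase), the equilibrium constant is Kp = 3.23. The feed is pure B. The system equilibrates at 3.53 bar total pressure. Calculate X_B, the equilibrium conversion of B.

Take 1 mol B as basis and let X be its fractional conversion, so ξ = X.
Mole table: n_B = 1 − X; n_A = X.
Total moles n_T = 1 (Δν = 0, constant).
y_i = n_i/n_T, p_i = y_i·P. Kp = p_A / (p_B).
Setting this equal to 3.23 and taking the physical root (0 < X < 1) gives X = 0.764.

X = 0.764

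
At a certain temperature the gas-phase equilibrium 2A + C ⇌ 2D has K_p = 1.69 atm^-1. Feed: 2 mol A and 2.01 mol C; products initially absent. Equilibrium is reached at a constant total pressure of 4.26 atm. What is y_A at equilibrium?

y_A = 0.218

Basis: 2 mol A initially; let X = conversion of A. Extent ξ = X.
At extent ξ: n_A = 2 − 2X; n_C = 2.01 − X; n_D = 2X.
n_T = Σnᵢ = 4.01 − X.
Mole fractions y_i = n_i/n_T; K_p = p_D^2 / (p_A^2 p_C) with p_i = y_i·P.
Equating to 1.69 atm^-1 and solving on 0 < X < 1: X = 0.632.
Then n_A = 0.737, n_T = 3.38, so y_A = 0.218.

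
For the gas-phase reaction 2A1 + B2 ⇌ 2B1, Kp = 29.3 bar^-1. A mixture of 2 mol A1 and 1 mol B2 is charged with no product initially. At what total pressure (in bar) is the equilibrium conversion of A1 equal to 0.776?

P = 4.07 bar

Basis: 2 mol A1 initially; let X = conversion of A1. Extent ξ = X.
At extent ξ: n_A1 = 2 − 2X; n_B2 = 1 − X; n_B1 = 2X.
n_T = Σnᵢ = 3 − X.
Kp = p_B1^2 / (p_A1^2 p_B2) with p_i = (n_i/n_T)·P.
At X = 0.776: the mole-fraction product g(X) = Π y_i^ν_i = 119.2. Since Kp = g(X)·P^{-1}, P = (g/Kp)^(1/1) = (119.2/29.3)^(1/1) = 4.07 bar.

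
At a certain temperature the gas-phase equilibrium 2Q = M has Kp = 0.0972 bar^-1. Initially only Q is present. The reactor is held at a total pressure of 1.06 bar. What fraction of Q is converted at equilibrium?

X = 0.158

Let X = conversion of Q (basis 1 mol Q); extent of reaction ξ = 0.5X.
At extent ξ: n_Q = 1 − X; n_M = 0.5X.
Total moles n_T = 1 − 0.5X.
Mole fractions y_i = n_i/n_T; Kp = p_M / (p_Q^2) with p_i = y_i·P.
This yields a degree-2 equation in X; solving on (0,1), X = 0.158.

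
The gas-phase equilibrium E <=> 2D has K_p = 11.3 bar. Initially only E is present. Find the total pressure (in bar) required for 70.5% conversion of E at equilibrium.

P = 2.86 bar

Basis: 1 mol E initially; let X = conversion of E. Extent ξ = X.
Mole table: n_E = 1 − X; n_D = 2X.
Summing: n_T = 1 + X.
K_p = p_D^2 / (p_E) with p_i = (n_i/n_T)·P.
At X = 0.705: the mole-fraction product g(X) = Π y_i^ν_i = 3.953. Since K_p = g(X)·P^{1}, P = (K_p/g)^(1/1) = (11.3/3.953)^(1/1) = 2.86 bar.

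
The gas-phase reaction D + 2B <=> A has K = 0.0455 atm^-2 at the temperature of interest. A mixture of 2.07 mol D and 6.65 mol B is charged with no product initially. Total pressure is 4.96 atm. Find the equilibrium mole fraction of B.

Let X = conversion of D (basis 2.07 mol D); extent of reaction ξ = 2.07X.
Mole table: n_D = 2.07 − 2.07X; n_B = 6.65 − 4.14X; n_A = 2.07X.
Total moles n_T = 8.72 − 4.14X.
With p_i = (n_i/n_T)P, K = p_A / (p_D p_B^2).
Setting this equal to 0.0455 atm^-2 and taking the physical root (0 < X < 1) gives X = 0.363.
Then n_B = 5.15, n_T = 7.22, so y_B = 0.713.

y_B = 0.713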